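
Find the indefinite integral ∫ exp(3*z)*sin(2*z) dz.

Let I denote the integral. Integrate by parts with u = sin(2*z), dv = exp(3*z) dz, so v = exp(3*z)/3: I = exp(3*z)*sin(2*z)/3 − (2/3)·∫ exp(3*z)*cos(2*z) dz.
Apply parts again with u = cos(2*z), dv = exp(3*z) dz: ∫ exp(3*z)*cos(2*z) dz = exp(3*z)*cos(2*z)/3 + (2/3)·I. Substituting back brings back I: I = exp(3*z)*sin(2*z)/3 - 2*exp(3*z)*cos(2*z)/9 − (4/9)·I.
Solving for I: (1 + 4/9)·I equals the remaining terms, so I = (9/13)·(exp(3*z)*sin(2*z)/3 - 2*exp(3*z)*cos(2*z)/9).

3*exp(3*z)*sin(2*z)/13 - 2*exp(3*z)*cos(2*z)/13 + C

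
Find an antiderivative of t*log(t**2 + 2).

t**2*log(t**2 + 2)/2 - t**2/2 + log(t**2 + 2) + C

Let u = t**2 + 2, so du = (2*t) dt.
The integral becomes (1/2)·∫ log(u) du; integrate by parts with u′=log(u), dv′=du.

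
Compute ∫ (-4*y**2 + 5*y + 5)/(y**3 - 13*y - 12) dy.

Factor the denominator: (y - 4)*(y + 1)*(y + 3).
Partial-fraction decomposition: -23/(7*(y + 3)) + 2/(5*(y + 1)) - 39/(35*(y - 4)).
Integrate each term: A/(y−a) contributes A·log|y−a|.

-39*log(y - 4)/35 + 2*log(y + 1)/5 - 23*log(y + 3)/7 + C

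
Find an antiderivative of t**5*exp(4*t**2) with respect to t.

(8*t**4 - 4*t**2 + 1)*exp(4*t**2)/64 + C

Let u = t², du = 2t dt; rewrite as (1/2)∫ u^2·exp(4u) du.
Now integrate by parts 2 times.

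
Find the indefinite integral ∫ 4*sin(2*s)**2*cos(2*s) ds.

Let u = sin(2*s), so du = (2*cos(2*s)) ds.
Rewriting, the integral becomes 2·∫ u^2 du = 2·u^3/3.
Substituting back, u = sin(2*s).

2*sin(2*s)**3/3 + C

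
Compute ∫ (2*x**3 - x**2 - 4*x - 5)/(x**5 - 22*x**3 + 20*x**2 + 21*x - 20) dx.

91*log(x - 4)/405 - 2*log(x - 1)/27 + log(x + 1)/20 - 65*log(x + 5)/324 - 2/(9*x - 9) + C

Factor the denominator: (x - 4)*(x - 1)**2*(x + 1)*(x + 5).
Partial-fraction decomposition: -65/(324*(x + 5)) + 1/(20*(x + 1)) - 2/(27*(x - 1)) + 2/(9*(x - 1)**2) + 91/(405*(x - 4)).
Integrate each term; A/(x−a) gives A·log|x−a|; A/(x−a)² gives −A/(x−a).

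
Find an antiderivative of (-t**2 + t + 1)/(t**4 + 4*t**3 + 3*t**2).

Factor the denominator: t**2*(t + 1)*(t + 3).
Partial-fraction decomposition: 11/(18*(t + 3)) - 1/(2*(t + 1)) - 1/(9*t) + 1/(3*t**2).
Integrate each term; A/(t−a) gives A·log|t−a|; A/(t−a)² gives −A/(t−a).

-log(t)/9 - log(t + 1)/2 + 11*log(t + 3)/18 - 1/(3*t) + C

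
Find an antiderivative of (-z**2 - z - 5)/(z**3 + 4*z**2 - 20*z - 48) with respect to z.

Factor the denominator: (z - 4)*(z + 2)*(z + 6).
Partial-fraction decomposition: -7/(8*(z + 6)) + 7/(24*(z + 2)) - 5/(12*(z - 4)).
Integrate each term: A/(z−a) contributes A·log|z−a|.

-5*log(z - 4)/12 + 7*log(z + 2)/24 - 7*log(z + 6)/8 + C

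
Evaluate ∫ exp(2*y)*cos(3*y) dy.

3*exp(2*y)*sin(3*y)/13 + 2*exp(2*y)*cos(3*y)/13 + C

Let I denote the integral. Integrate by parts with u = cos(3*y), dv = exp(2*y) dy, so v = exp(2*y)/2: I = exp(2*y)*cos(3*y)/2 + (3/2)·∫ exp(2*y)*sin(3*y) dy.
Apply parts again with u = sin(3*y), dv = exp(2*y) dy: ∫ exp(2*y)*sin(3*y) dy = exp(2*y)*sin(3*y)/2 − (3/2)·I. Substituting back brings back I: I = 3*exp(2*y)*sin(3*y)/4 + exp(2*y)*cos(3*y)/2 − (9/4)·I.
Solving for I: (1 + 9/4)·I equals the remaining terms, so I = (4/13)·(3*exp(2*y)*sin(3*y)/4 + exp(2*y)*cos(3*y)/2).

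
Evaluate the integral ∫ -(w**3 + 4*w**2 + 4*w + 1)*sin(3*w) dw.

w**3*cos(3*w)/3 - w**2*sin(3*w)/3 + 4*w**2*cos(3*w)/3 - 8*w*sin(3*w)/9 + 10*w*cos(3*w)/9 - 10*sin(3*w)/27 + cos(3*w)/27 + C

Use integration by parts with u = w**3 + 4*w**2 + 4*w + 1, dv = -sin(3*w) dw, so v = cos(3*w)/3.
Apply parts 3 times (tabular method): alternate signs, differentiate u down to 0, integrate dv up.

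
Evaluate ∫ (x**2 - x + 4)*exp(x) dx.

(x**2 - 3*x + 7)*exp(x) + C

Use integration by parts with u = x**2 - x + 4, dv = exp(x) dx, so v = exp(x).
Apply parts 2 times (tabular method): alternate signs, differentiate u down to 0, integrate dv up.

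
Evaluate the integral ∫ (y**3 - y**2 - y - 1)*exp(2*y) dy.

(4*y**3 - 10*y**2 + 6*y - 7)*exp(2*y)/8 + C

Use integration by parts with u = y**3 - y**2 - y - 1, dv = exp(2*y) dy, so v = exp(2*y)/2.
Apply parts 3 times (tabular method): alternate signs, differentiate u down to 0, integrate dv up.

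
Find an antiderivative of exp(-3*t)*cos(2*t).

2*exp(-3*t)*sin(2*t)/13 - 3*exp(-3*t)*cos(2*t)/13 + C

Let I denote the integral. Integrate by parts with u = cos(2*t), dv = exp(-3*t) dt, so v = -exp(-3*t)/3: I = -exp(-3*t)*cos(2*t)/3 − (2/3)·∫ exp(-3*t)*sin(2*t) dt.
Apply parts again with u = sin(2*t), dv = exp(-3*t) dt: ∫ exp(-3*t)*sin(2*t) dt = -exp(-3*t)*sin(2*t)/3 + (2/3)·I. Substituting back brings back I: I = 2*exp(-3*t)*sin(2*t)/9 - exp(-3*t)*cos(2*t)/3 − (4/9)·I.
Solving for I: (1 + 4/9)·I equals the remaining terms, so I = (9/13)·(2*exp(-3*t)*sin(2*t)/9 - exp(-3*t)*cos(2*t)/3).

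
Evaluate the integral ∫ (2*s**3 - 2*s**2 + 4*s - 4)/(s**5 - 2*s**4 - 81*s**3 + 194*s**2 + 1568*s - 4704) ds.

Factor the denominator: (s - 7)*(s - 4)**2*(s + 6)*(s + 7).
Partial-fraction decomposition: -408/(847*(s + 7)) + 133/(325*(s + 6)) - 911/(3025*(s - 4)) - 18/(55*(s - 4)**2) + 34/(91*(s - 7)).
Integrate each term; A/(s−a) gives A·log|s−a|; A/(s−a)² gives −A/(s−a).

34*log(s - 7)/91 - 911*log(s - 4)/3025 + 133*log(s + 6)/325 - 408*log(s + 7)/847 + 18/(55*s - 220) + C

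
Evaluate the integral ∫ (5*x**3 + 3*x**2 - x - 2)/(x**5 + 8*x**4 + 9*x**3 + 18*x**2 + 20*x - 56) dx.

log(x - 1)/24 + 7*log(x + 2)/30 - 1563*log(x + 7)/2120 + 49*log(x**2 + 4)/212 + 7*atan(x/2)/53 + C

Factor the denominator: (x - 1)*(x + 2)*(x + 7)*(x**2 + 4).
Partial-fraction decomposition: 7*(7*x + 4)/(106*(x**2 + 4)) - 1563/(2120*(x + 7)) + 7/(30*(x + 2)) + 1/(24*(x - 1)).
Integrate each term; A/(x−a) gives A·log|x−a|; the (Bx+D)/(x²+p²) term gives a log and an atan.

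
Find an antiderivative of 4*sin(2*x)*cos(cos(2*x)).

-2*sin(cos(2*x)) + C

Let u = cos(2*x), so du = (-2*sin(2*x)) dx.
Rewriting, the integral becomes -2·∫ cos(u) du = -2·sin(u).
Substituting back, u = cos(2*x).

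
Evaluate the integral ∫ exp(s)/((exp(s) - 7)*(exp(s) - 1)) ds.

Let u = e^s, du = e^s ds.
The integral becomes ∫ du/((u-1)(u-7)); decompose into partial fractions.

log(exp(s) - 7)/6 - log(exp(s) - 1)/6 + C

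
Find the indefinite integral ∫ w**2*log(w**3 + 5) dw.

Let u = w**3 + 5, so du = (3*w**2) dw.
The integral becomes (1/3)·∫ log(u) du; integrate by parts with u′=log(u), dv′=du.

w**3*log(w**3 + 5)/3 - w**3/3 + 5*log(w**3 + 5)/3 + C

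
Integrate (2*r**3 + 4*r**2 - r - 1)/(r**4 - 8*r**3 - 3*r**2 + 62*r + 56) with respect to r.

437*log(r - 7)/108 - 187*log(r - 4)/90 + log(r + 1)/20 - log(r + 2)/54 + C

Factor the denominator: (r - 7)*(r - 4)*(r + 1)*(r + 2).
Partial-fraction decomposition: -1/(54*(r + 2)) + 1/(20*(r + 1)) - 187/(90*(r - 4)) + 437/(108*(r - 7)).
Integrate each term: A/(r−a) contributes A·log|r−a|.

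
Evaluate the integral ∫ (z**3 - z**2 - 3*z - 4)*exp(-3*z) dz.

(-z**3 + 3*z + 5)*exp(-3*z)/3 + C

Use integration by parts with u = z**3 - z**2 - 3*z - 4, dv = exp(-3*z) dz, so v = -exp(-3*z)/3.
Apply parts 3 times (tabular method): alternate signs, differentiate u down to 0, integrate dv up.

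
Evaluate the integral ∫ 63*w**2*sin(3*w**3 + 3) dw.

-7*cos(3*w**3 + 3) + C

Let u = 3*w**3 + 3, so du = (9*w**2) dw.
Rewriting, the integral becomes 7·∫ sin(u) du = 7·-cos(u).
Substituting back, u = 3*w**3 + 3.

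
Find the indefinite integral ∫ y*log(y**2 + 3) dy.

Let u = y**2 + 3, so du = (2*y) dy.
The integral becomes (1/2)·∫ log(u) du; integrate by parts with u′=log(u), dv′=du.

y**2*log(y**2 + 3)/2 - y**2/2 + 3*log(y**2 + 3)/2 + C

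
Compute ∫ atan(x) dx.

x*atan(x) - log(x**2 + 1)/2 + C

Use integration by parts with u = arctan(x), dv = dx.
Then du = 1/(x**2 + 1) dx.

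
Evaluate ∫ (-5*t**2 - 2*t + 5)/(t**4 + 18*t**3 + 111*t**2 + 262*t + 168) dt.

Factor the denominator: (t + 1)*(t + 4)*(t + 6)*(t + 7).
Partial-fraction decomposition: 113/(9*(t + 7)) - 163/(10*(t + 6)) + 67/(18*(t + 4)) + 1/(45*(t + 1)).
Integrate each term: A/(t−a) contributes A·log|t−a|.

log(t + 1)/45 + 67*log(t + 4)/18 - 163*log(t + 6)/10 + 113*log(t + 7)/9 + C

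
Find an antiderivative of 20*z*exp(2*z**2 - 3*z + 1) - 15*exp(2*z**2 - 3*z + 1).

5*exp(2*z**2 - 3*z + 1) + C

Let u = 2*z**2 - 3*z + 1, so du = (4*z - 3) dz.
Rewriting, the integral becomes 5·∫ e^u du = 5·e^u.
Substituting back, u = 2*z**2 - 3*z + 1.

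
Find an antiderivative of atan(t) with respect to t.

Use integration by parts with u = arctan(t), dv = dt.
Then du = 1/(t**2 + 1) dt.

t*atan(t) - log(t**2 + 1)/2 + C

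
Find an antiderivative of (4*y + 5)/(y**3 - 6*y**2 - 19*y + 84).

Factor the denominator: (y - 7)*(y - 3)*(y + 4).
Partial-fraction decomposition: -1/(7*(y + 4)) - 17/(28*(y - 3)) + 3/(4*(y - 7)).
Integrate each term: A/(y−a) contributes A·log|y−a|.

3*log(y - 7)/4 - 17*log(y - 3)/28 - log(y + 4)/7 + C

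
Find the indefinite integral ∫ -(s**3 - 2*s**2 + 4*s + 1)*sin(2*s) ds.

s**3*cos(2*s)/2 - 3*s**2*sin(2*s)/4 - s**2*cos(2*s) + s*sin(2*s) + 5*s*cos(2*s)/4 - 5*sin(2*s)/8 + cos(2*s) + C

Use integration by parts with u = s**3 - 2*s**2 + 4*s + 1, dv = -sin(2*s) ds, so v = cos(2*s)/2.
Apply parts 3 times (tabular method): alternate signs, differentiate u down to 0, integrate dv up.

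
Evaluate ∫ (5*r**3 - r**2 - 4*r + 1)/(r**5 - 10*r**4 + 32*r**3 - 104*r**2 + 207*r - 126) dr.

1639*log(r - 7)/1740 - 29*log(r - 2)/65 + log(r - 1)/60 - 483*log(r**2 + 9)/1885 - 2707*atan(r/3)/11310 + C

Factor the denominator: (r - 7)*(r - 2)*(r - 1)*(r**2 + 9).
Partial-fraction decomposition: -(1932*r + 2707)/(3770*(r**2 + 9)) + 1/(60*(r - 1)) - 29/(65*(r - 2)) + 1639/(1740*(r - 7)).
Integrate each term; A/(r−a) gives A·log|r−a|; the (Br+D)/(r²+p²) term gives a log and an atan.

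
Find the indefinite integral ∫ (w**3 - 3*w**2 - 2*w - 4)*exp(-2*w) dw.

Use integration by parts with u = w**3 - 3*w**2 - 2*w - 4, dv = exp(-2*w) dw, so v = -exp(-2*w)/2.
Apply parts 3 times (tabular method): alternate signs, differentiate u down to 0, integrate dv up.

(-4*w**3 + 6*w**2 + 14*w + 23)*exp(-2*w)/8 + C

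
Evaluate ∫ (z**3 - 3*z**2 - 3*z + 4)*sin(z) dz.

Use integration by parts with u = z**3 - 3*z**2 - 3*z + 4, dv = sin(z) dz, so v = -cos(z).
Apply parts 3 times (tabular method): alternate signs, differentiate u down to 0, integrate dv up.

-z**3*cos(z) + 3*z**2*sin(z) + 3*z**2*cos(z) - 6*z*sin(z) + 9*z*cos(z) - 9*sin(z) - 10*cos(z) + C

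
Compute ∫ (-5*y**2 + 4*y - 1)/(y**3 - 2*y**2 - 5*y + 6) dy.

-17*log(y - 3)/5 + log(y - 1)/3 - 29*log(y + 2)/15 + C

Factor the denominator: (y - 3)*(y - 1)*(y + 2).
Partial-fraction decomposition: -29/(15*(y + 2)) + 1/(3*(y - 1)) - 17/(5*(y - 3)).
Integrate each term: A/(y−a) contributes A·log|y−a|.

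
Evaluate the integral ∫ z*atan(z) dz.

Use integration by parts with u = arctan(z), dv = z dz.
Then du = 1/(z**2 + 1) dz.

z**2*atan(z)/2 - z/2 + atan(z)/2 + C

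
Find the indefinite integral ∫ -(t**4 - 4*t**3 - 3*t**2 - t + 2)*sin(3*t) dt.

t**4*cos(3*t)/3 - 4*t**3*sin(3*t)/9 - 4*t**3*cos(3*t)/3 + 4*t**2*sin(3*t)/3 - 13*t**2*cos(3*t)/9 + 26*t*sin(3*t)/27 + 5*t*cos(3*t)/9 - 5*sin(3*t)/27 + 80*cos(3*t)/81 + C

Use integration by parts with u = t**4 - 4*t**3 - 3*t**2 - t + 2, dv = -sin(3*t) dt, so v = cos(3*t)/3.
Apply parts 4 times (tabular method): alternate signs, differentiate u down to 0, integrate dv up.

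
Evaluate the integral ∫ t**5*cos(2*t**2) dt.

Let u = t², du = 2t dt; rewrite as (1/2)∫ u^2·cos(2u) du.
Now integrate by parts 2 times.

t**4*sin(2*t**2)/4 + t**2*cos(2*t**2)/4 - sin(2*t**2)/8 + C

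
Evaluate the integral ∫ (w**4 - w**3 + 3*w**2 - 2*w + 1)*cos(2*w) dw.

w**4*sin(2*w)/2 - w**3*sin(2*w)/2 + w**3*cos(2*w) - 3*w**2*cos(2*w)/4 - w*sin(2*w)/4 + sin(2*w)/2 - cos(2*w)/8 + C

Use integration by parts with u = w**4 - w**3 + 3*w**2 - 2*w + 1, dv = cos(2*w) dw, so v = sin(2*w)/2.
Apply parts 4 times (tabular method): alternate signs, differentiate u down to 0, integrate dv up.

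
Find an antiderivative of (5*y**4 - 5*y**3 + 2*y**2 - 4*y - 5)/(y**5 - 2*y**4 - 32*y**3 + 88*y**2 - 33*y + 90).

Factor the denominator: (y - 5)*(y - 3)*(y + 6)*(y**2 + 1).
Partial-fraction decomposition: (12*y - 109)/(4810*(y**2 + 1)) + 7651/(3663*(y + 6)) - 271/(180*(y - 3)) + 2525/(572*(y - 5)).
Integrate each term; A/(y−a) gives A·log|y−a|; the (By+D)/(y²+p²) term gives a log and an atan.

2525*log(y - 5)/572 - 271*log(y - 3)/180 + 7651*log(y + 6)/3663 + 3*log(y**2 + 1)/2405 - 109*atan(y)/4810 + C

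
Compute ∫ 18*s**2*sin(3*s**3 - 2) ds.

Let u = 3*s**3 - 2, so du = (9*s**2) ds.
Rewriting, the integral becomes 2·∫ sin(u) du = 2·-cos(u).
Substituting back, u = 3*s**3 - 2.

-2*cos(3*s**3 - 2) + C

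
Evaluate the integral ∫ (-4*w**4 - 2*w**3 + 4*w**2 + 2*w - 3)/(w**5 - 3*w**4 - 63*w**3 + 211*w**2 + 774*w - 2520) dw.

-1821*log(w - 6)/130 + 881*log(w - 5)/72 - 113*log(w - 3)/140 + 281*log(w + 4)/630 - 971*log(w + 7)/520 + C

Factor the denominator: (w - 6)*(w - 5)*(w - 3)*(w + 4)*(w + 7).
Partial-fraction decomposition: -971/(520*(w + 7)) + 281/(630*(w + 4)) - 113/(140*(w - 3)) + 881/(72*(w - 5)) - 1821/(130*(w - 6)).
Integrate each term: A/(w−a) contributes A·log|w−a|.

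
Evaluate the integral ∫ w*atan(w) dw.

w**2*atan(w)/2 - w/2 + atan(w)/2 + C

Use integration by parts with u = arctan(w), dv = w dw.
Then du = 1/(w**2 + 1) dw.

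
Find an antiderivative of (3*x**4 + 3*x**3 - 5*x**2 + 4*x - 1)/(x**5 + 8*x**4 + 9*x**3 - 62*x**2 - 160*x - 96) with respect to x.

29*log(x - 3)/98 + 5*log(x + 1)/18 - log(x + 2)/4 + 4721*log(x + 4)/1764 + 479/(42*x + 168) + C

Factor the denominator: (x - 3)*(x + 1)*(x + 2)*(x + 4)**2.
Partial-fraction decomposition: 4721/(1764*(x + 4)) - 479/(42*(x + 4)**2) - 1/(4*(x + 2)) + 5/(18*(x + 1)) + 29/(98*(x - 3)).
Integrate each term; A/(x−a) gives A·log|x−a|; A/(x−a)² gives −A/(x−a).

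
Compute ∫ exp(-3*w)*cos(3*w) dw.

exp(-3*w)*sin(3*w)/6 - exp(-3*w)*cos(3*w)/6 + C

Let I denote the integral. Integrate by parts with u = cos(3*w), dv = exp(-3*w) dw, so v = -exp(-3*w)/3: I = -exp(-3*w)*cos(3*w)/3 − ∫ exp(-3*w)*sin(3*w) dw.
Apply parts again with u = sin(3*w), dv = exp(-3*w) dw: ∫ exp(-3*w)*sin(3*w) dw = -exp(-3*w)*sin(3*w)/3 + I. Substituting back brings back I: I = exp(-3*w)*sin(3*w)/3 - exp(-3*w)*cos(3*w)/3 − I.
Solving for I: (1 + 1)·I equals the remaining terms, so I = (1/2)·(exp(-3*w)*sin(3*w)/3 - exp(-3*w)*cos(3*w)/3).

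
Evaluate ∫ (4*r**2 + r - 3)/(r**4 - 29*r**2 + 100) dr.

Factor the denominator: (r - 5)*(r - 2)*(r + 2)*(r + 5).
Partial-fraction decomposition: -46/(105*(r + 5)) + 11/(84*(r + 2)) - 5/(28*(r - 2)) + 17/(35*(r - 5)).
Integrate each term: A/(r−a) contributes A·log|r−a|.

17*log(r - 5)/35 - 5*log(r - 2)/28 + 11*log(r + 2)/84 - 46*log(r + 5)/105 + C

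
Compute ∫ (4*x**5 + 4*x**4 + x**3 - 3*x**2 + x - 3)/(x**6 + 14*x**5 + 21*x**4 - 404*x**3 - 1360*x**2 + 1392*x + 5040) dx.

3763*log(x - 5)/7623 - 187*log(x - 2)/6912 - 89*log(x + 2)/2240 - 3223483*log(x + 6)/30976 + 14531*log(x + 7)/135 - 26253/(352*x + 2112) + C

Factor the denominator: (x - 5)*(x - 2)*(x + 2)*(x + 6)**2*(x + 7).
Partial-fraction decomposition: 14531/(135*(x + 7)) - 3223483/(30976*(x + 6)) + 26253/(352*(x + 6)**2) - 89/(2240*(x + 2)) - 187/(6912*(x - 2)) + 3763/(7623*(x - 5)).
Integrate each term; A/(x−a) gives A·log|x−a|; A/(x−a)² gives −A/(x−a).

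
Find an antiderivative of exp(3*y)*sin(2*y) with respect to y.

3*exp(3*y)*sin(2*y)/13 - 2*exp(3*y)*cos(2*y)/13 + C

Let I denote the integral. Integrate by parts with u = sin(2*y), dv = exp(3*y) dy, so v = exp(3*y)/3: I = exp(3*y)*sin(2*y)/3 − (2/3)·∫ exp(3*y)*cos(2*y) dy.
Apply parts again with u = cos(2*y), dv = exp(3*y) dy: ∫ exp(3*y)*cos(2*y) dy = exp(3*y)*cos(2*y)/3 + (2/3)·I. Substituting back brings back I: I = exp(3*y)*sin(2*y)/3 - 2*exp(3*y)*cos(2*y)/9 − (4/9)·I.
Solving for I: (1 + 4/9)·I equals the remaining terms, so I = (9/13)·(exp(3*y)*sin(2*y)/3 - 2*exp(3*y)*cos(2*y)/9).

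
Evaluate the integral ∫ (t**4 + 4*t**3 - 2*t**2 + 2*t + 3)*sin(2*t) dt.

-t**4*cos(2*t)/2 + t**3*sin(2*t) - 2*t**3*cos(2*t) + 3*t**2*sin(2*t) + 5*t**2*cos(2*t)/2 - 5*t*sin(2*t)/2 + 2*t*cos(2*t) - sin(2*t) - 11*cos(2*t)/4 + C

Use integration by parts with u = t**4 + 4*t**3 - 2*t**2 + 2*t + 3, dv = sin(2*t) dt, so v = -cos(2*t)/2.
Apply parts 4 times (tabular method): alternate signs, differentiate u down to 0, integrate dv up.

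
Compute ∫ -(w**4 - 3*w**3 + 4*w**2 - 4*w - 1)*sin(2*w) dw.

w**4*cos(2*w)/2 - w**3*sin(2*w) - 3*w**3*cos(2*w)/2 + 9*w**2*sin(2*w)/4 + w**2*cos(2*w)/2 - w*sin(2*w)/2 + w*cos(2*w)/4 - sin(2*w)/8 - 3*cos(2*w)/4 + C

Use integration by parts with u = w**4 - 3*w**3 + 4*w**2 - 4*w - 1, dv = -sin(2*w) dw, so v = cos(2*w)/2.
Apply parts 4 times (tabular method): alternate signs, differentiate u down to 0, integrate dv up.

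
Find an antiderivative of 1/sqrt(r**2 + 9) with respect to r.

log(r + sqrt(r**2 + 9)) + C

Substitute r = 3·tan(θ), so dr = 3·sec(θ)^2 dθ and the radical becomes sqrt(r**2 + 9) = 3·sec(θ) by the Pythagorean identity.
Integrate the resulting trig expression in θ, then back-substitute tan(θ) = r/3, sec(θ) = sqrt(r**2 + 9)/3 (absorbing any constant into C).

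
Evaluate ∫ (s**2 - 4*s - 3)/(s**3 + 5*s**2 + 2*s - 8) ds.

-2*log(s - 1)/5 - 3*log(s + 2)/2 + 29*log(s + 4)/10 + C

Factor the denominator: (s - 1)*(s + 2)*(s + 4).
Partial-fraction decomposition: 29/(10*(s + 4)) - 3/(2*(s + 2)) - 2/(5*(s - 1)).
Integrate each term: A/(s−a) contributes A·log|s−a|.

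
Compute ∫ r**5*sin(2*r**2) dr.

-r**4*cos(2*r**2)/4 + r**2*sin(2*r**2)/4 + cos(2*r**2)/8 + C

Let u = r², du = 2r dr; rewrite as (1/2)∫ u^2·sin(2u) du.
Now integrate by parts 2 times.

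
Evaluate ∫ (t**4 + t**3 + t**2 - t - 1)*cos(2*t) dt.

Use integration by parts with u = t**4 + t**3 + t**2 - t - 1, dv = cos(2*t) dt, so v = sin(2*t)/2.
Apply parts 4 times (tabular method): alternate signs, differentiate u down to 0, integrate dv up.

t**4*sin(2*t)/2 + t**3*sin(2*t)/2 + t**3*cos(2*t) - t**2*sin(2*t) + 3*t**2*cos(2*t)/4 - 5*t*sin(2*t)/4 - t*cos(2*t) - 5*cos(2*t)/8 + C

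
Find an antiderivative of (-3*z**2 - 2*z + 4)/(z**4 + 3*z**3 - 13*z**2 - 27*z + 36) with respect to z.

-29*log(z - 3)/84 + log(z - 1)/40 - 17*log(z + 3)/24 + 36*log(z + 4)/35 + C

Factor the denominator: (z - 3)*(z - 1)*(z + 3)*(z + 4).
Partial-fraction decomposition: 36/(35*(z + 4)) - 17/(24*(z + 3)) + 1/(40*(z - 1)) - 29/(84*(z - 3)).
Integrate each term: A/(z−a) contributes A·log|z−a|.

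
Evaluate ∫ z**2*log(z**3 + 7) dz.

Let u = z**3 + 7, so du = (3*z**2) dz.
The integral becomes (1/3)·∫ log(u) du; integrate by parts with u′=log(u), dv′=du.

z**3*log(z**3 + 7)/3 - z**3/3 + 7*log(z**3 + 7)/3 + C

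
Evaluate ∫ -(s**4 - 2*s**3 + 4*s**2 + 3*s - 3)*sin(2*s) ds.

s**4*cos(2*s)/2 - s**3*sin(2*s) - s**3*cos(2*s) + 3*s**2*sin(2*s)/2 + s**2*cos(2*s)/2 - s*sin(2*s)/2 + 3*s*cos(2*s) - 3*sin(2*s)/2 - 7*cos(2*s)/4 + C

Use integration by parts with u = s**4 - 2*s**3 + 4*s**2 + 3*s - 3, dv = -sin(2*s) ds, so v = cos(2*s)/2.
Apply parts 4 times (tabular method): alternate signs, differentiate u down to 0, integrate dv up.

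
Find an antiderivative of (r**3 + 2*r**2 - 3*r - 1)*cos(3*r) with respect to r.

r**3*sin(3*r)/3 + 2*r**2*sin(3*r)/3 + r**2*cos(3*r)/3 - 11*r*sin(3*r)/9 + 4*r*cos(3*r)/9 - 13*sin(3*r)/27 - 11*cos(3*r)/27 + C

Use integration by parts with u = r**3 + 2*r**2 - 3*r - 1, dv = cos(3*r) dr, so v = sin(3*r)/3.
Apply parts 3 times (tabular method): alternate signs, differentiate u down to 0, integrate dv up.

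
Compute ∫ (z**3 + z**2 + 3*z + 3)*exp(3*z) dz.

(z**3 + 3*z + 2)*exp(3*z)/3 + C

Use integration by parts with u = z**3 + z**2 + 3*z + 3, dv = exp(3*z) dz, so v = exp(3*z)/3.
Apply parts 3 times (tabular method): alternate signs, differentiate u down to 0, integrate dv up.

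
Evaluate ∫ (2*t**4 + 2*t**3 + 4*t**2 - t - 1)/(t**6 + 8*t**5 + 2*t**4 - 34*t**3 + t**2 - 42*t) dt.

Factor the denominator: t*(t - 2)*(t + 3)*(t + 7)*(t**2 + 1).
Partial-fraction decomposition: -3*(t - 1)/(50*(t**2 + 1)) - 2159/(6300*(t + 7)) + 73/(300*(t + 3)) + 61/(450*(t - 2)) + 1/(42*t).
Integrate each term; A/(t−a) gives A·log|t−a|; the (Bt+D)/(t²+p²) term gives a log and an atan.

log(t)/42 + 61*log(t - 2)/450 + 73*log(t + 3)/300 - 2159*log(t + 7)/6300 - 3*log(t**2 + 1)/100 + 3*atan(t)/50 + C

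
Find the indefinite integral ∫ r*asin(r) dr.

r**2*asin(r)/2 + r*sqrt(-r**2 + 1)/4 - asin(r)/4 + C

Use integration by parts with u = arcsin(r), dv = r dr.
Then du = 1/sqrt(-r**2 + 1) dr.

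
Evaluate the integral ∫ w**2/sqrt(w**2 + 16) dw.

Substitute w = 4·tan(θ), so dw = 4·sec(θ)^2 dθ and the radical becomes sqrt(w**2 + 16) = 4·sec(θ) by the Pythagorean identity.
Integrate the resulting trig expression in θ, then back-substitute tan(θ) = w/4, sec(θ) = sqrt(w**2 + 16)/4 (absorbing any constant into C).

w*sqrt(w**2 + 16)/2 - 8*log(w + sqrt(w**2 + 16)) + C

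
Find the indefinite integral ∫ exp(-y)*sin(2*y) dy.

Let I denote the integral. Integrate by parts with u = sin(2*y), dv = exp(-y) dy, so v = -exp(-y): I = -exp(-y)*sin(2*y) + 2·∫ exp(-y)*cos(2*y) dy.
Apply parts again with u = cos(2*y), dv = exp(-y) dy: ∫ exp(-y)*cos(2*y) dy = -exp(-y)*cos(2*y) − 2·I. Substituting back brings back I: I = -exp(-y)*sin(2*y) - 2*exp(-y)*cos(2*y) − 4·I.
Solving for I: (1 + 4)·I equals the remaining terms, so I = (1/5)·(-exp(-y)*sin(2*y) - 2*exp(-y)*cos(2*y)).

-exp(-y)*sin(2*y)/5 - 2*exp(-y)*cos(2*y)/5 + C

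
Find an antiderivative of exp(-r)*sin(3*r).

Let I denote the integral. Integrate by parts with u = sin(3*r), dv = exp(-r) dr, so v = -exp(-r): I = -exp(-r)*sin(3*r) + 3·∫ exp(-r)*cos(3*r) dr.
Apply parts again with u = cos(3*r), dv = exp(-r) dr: ∫ exp(-r)*cos(3*r) dr = -exp(-r)*cos(3*r) − 3·I. Substituting back brings back I: I = -exp(-r)*sin(3*r) - 3*exp(-r)*cos(3*r) − 9·I.
Solving for I: (1 + 9)·I equals the remaining terms, so I = (1/10)·(-exp(-r)*sin(3*r) - 3*exp(-r)*cos(3*r)).

-exp(-r)*sin(3*r)/10 - 3*exp(-r)*cos(3*r)/10 + C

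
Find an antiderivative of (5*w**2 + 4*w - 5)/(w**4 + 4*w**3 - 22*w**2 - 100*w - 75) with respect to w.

7*log(w - 5)/24 + log(w + 1)/12 + 7*log(w + 3)/8 - 5*log(w + 5)/4 + C

Factor the denominator: (w - 5)*(w + 1)*(w + 3)*(w + 5).
Partial-fraction decomposition: -5/(4*(w + 5)) + 7/(8*(w + 3)) + 1/(12*(w + 1)) + 7/(24*(w - 5)).
Integrate each term: A/(w−a) contributes A·log|w−a|.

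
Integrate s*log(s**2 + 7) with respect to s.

Let u = s**2 + 7, so du = (2*s) ds.
The integral becomes (1/2)·∫ log(u) du; integrate by parts with u′=log(u), dv′=du.

s**2*log(s**2 + 7)/2 - s**2/2 + 7*log(s**2 + 7)/2 + C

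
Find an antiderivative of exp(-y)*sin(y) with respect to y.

Let I denote the integral. Integrate by parts with u = sin(y), dv = exp(-y) dy, so v = -exp(-y): I = -exp(-y)*sin(y) + ∫ exp(-y)*cos(y) dy.
Apply parts again with u = cos(y), dv = exp(-y) dy: ∫ exp(-y)*cos(y) dy = -exp(-y)*cos(y) − I. Substituting back brings back I: I = -exp(-y)*sin(y) - exp(-y)*cos(y) − I.
Solving for I: (1 + 1)·I equals the remaining terms, so I = (1/2)·(-exp(-y)*sin(y) - exp(-y)*cos(y)).

-exp(-y)*sin(y)/2 - exp(-y)*cos(y)/2 + C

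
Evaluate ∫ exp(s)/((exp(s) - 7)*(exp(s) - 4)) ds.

Let u = e^s, du = e^s ds.
The integral becomes ∫ du/((u-4)(u-7)); decompose into partial fractions.

log(exp(s) - 7)/3 - log(exp(s) - 4)/3 + C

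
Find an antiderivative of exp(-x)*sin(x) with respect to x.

-exp(-x)*sin(x)/2 - exp(-x)*cos(x)/2 + C

Let I denote the integral. Integrate by parts with u = sin(x), dv = exp(-x) dx, so v = -exp(-x): I = -exp(-x)*sin(x) + ∫ exp(-x)*cos(x) dx.
Apply parts again with u = cos(x), dv = exp(-x) dx: ∫ exp(-x)*cos(x) dx = -exp(-x)*cos(x) − I. Substituting back brings back I: I = -exp(-x)*sin(x) - exp(-x)*cos(x) − I.
Solving for I: (1 + 1)·I equals the remaining terms, so I = (1/2)·(-exp(-x)*sin(x) - exp(-x)*cos(x)).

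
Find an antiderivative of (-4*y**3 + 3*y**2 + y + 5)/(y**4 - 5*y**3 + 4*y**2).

29*log(y)/16 - 199*log(y - 4)/48 - 5*log(y - 1)/3 - 5/(4*y) + C

Factor the denominator: y**2*(y - 4)*(y - 1).
Partial-fraction decomposition: -5/(3*(y - 1)) - 199/(48*(y - 4)) + 29/(16*y) + 5/(4*y**2).
Integrate each term; A/(y−a) gives A·log|y−a|; A/(y−a)² gives −A/(y−a).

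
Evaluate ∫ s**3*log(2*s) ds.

Use integration by parts with u = log(2*s), dv = s**3 ds.
Then du = 1/s ds and v = s**4/4.

s**4*(log(s) + log(2))/4 - s**4/16 + C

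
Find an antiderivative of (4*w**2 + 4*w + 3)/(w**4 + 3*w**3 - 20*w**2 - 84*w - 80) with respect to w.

41*log(w - 5)/147 + 223*log(w + 2)/196 - 17*log(w + 4)/12 + 11/(14*w + 28) + C

Factor the denominator: (w - 5)*(w + 2)**2*(w + 4).
Partial-fraction decomposition: -17/(12*(w + 4)) + 223/(196*(w + 2)) - 11/(14*(w + 2)**2) + 41/(147*(w - 5)).
Integrate each term; A/(w−a) gives A·log|w−a|; A/(w−a)² gives −A/(w−a).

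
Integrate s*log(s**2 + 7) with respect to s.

Let u = s**2 + 7, so du = (2*s) ds.
The integral becomes (1/2)·∫ log(u) du; integrate by parts with u′=log(u), dv′=du.

s**2*log(s**2 + 7)/2 - s**2/2 + 7*log(s**2 + 7)/2 + C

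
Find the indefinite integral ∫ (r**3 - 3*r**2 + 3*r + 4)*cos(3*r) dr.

Use integration by parts with u = r**3 - 3*r**2 + 3*r + 4, dv = cos(3*r) dr, so v = sin(3*r)/3.
Apply parts 3 times (tabular method): alternate signs, differentiate u down to 0, integrate dv up.

r**3*sin(3*r)/3 - r**2*sin(3*r) + r**2*cos(3*r)/3 + 7*r*sin(3*r)/9 - 2*r*cos(3*r)/3 + 14*sin(3*r)/9 + 7*cos(3*r)/27 + C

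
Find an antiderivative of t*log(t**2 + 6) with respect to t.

t**2*log(t**2 + 6)/2 - t**2/2 + 3*log(t**2 + 6) + C

Let u = t**2 + 6, so du = (2*t) dt.
The integral becomes (1/2)·∫ log(u) du; integrate by parts with u′=log(u), dv′=du.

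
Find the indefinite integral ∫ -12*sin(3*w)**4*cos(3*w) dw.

-4*sin(3*w)**5/5 + C

Let u = sin(3*w), so du = (3*cos(3*w)) dw.
Rewriting, the integral becomes -4·∫ u^4 du = -4·u^5/5.
Substituting back, u = sin(3*w).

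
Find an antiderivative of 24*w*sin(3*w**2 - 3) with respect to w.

-4*cos(3*w**2 - 3) + C

Let u = 3*w**2 - 3, so du = (6*w) dw.
Rewriting, the integral becomes 4·∫ sin(u) du = 4·-cos(u).
Substituting back, u = 3*w**2 - 3.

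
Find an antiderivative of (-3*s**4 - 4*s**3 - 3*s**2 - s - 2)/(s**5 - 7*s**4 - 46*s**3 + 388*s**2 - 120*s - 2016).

Factor the denominator: (s - 6)**2*(s - 4)*(s + 2)*(s + 7).
Partial-fraction decomposition: -543/(845*(s + 7)) + 7/(480*(s + 2)) - 49/(12*(s - 4)) + 9255/(5408*(s - 6)) - 1217/(52*(s - 6)**2).
Integrate each term; A/(s−a) gives A·log|s−a|; A/(s−a)² gives −A/(s−a).

9255*log(s - 6)/5408 - 49*log(s - 4)/12 + 7*log(s + 2)/480 - 543*log(s + 7)/845 + 1217/(52*s - 312) + C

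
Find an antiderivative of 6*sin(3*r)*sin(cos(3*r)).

Let u = cos(3*r), so du = (-3*sin(3*r)) dr.
Rewriting, the integral becomes -2·∫ sin(u) du = -2·-cos(u).
Substituting back, u = cos(3*r).

2*cos(cos(3*r)) + C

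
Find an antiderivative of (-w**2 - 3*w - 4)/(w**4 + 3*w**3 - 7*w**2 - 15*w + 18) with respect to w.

-14*log(w - 2)/25 + log(w - 1)/2 + 3*log(w + 3)/50 + 1/(5*w + 15) + C

Factor the denominator: (w - 2)*(w - 1)*(w + 3)**2.
Partial-fraction decomposition: 3/(50*(w + 3)) - 1/(5*(w + 3)**2) + 1/(2*(w - 1)) - 14/(25*(w - 2)).
Integrate each term; A/(w−a) gives A·log|w−a|; A/(w−a)² gives −A/(w−a).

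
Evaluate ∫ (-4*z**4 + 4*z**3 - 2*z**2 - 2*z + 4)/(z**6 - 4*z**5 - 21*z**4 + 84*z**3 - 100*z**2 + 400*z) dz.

Factor the denominator: z*(z - 5)*(z - 4)*(z + 5)*(z**2 + 4).
Partial-fraction decomposition: (17*z - 62)/(290*(z**2 + 4)) + 506/(2175*(z + 5)) + 67/(60*(z - 4)) - 1028/(725*(z - 5)) + 1/(100*z).
Integrate each term; A/(z−a) gives A·log|z−a|; the (Bz+D)/(z²+p²) term gives a log and an atan.

log(z)/100 - 1028*log(z - 5)/725 + 67*log(z - 4)/60 + 506*log(z + 5)/2175 + 17*log(z**2 + 4)/580 - 31*atan(z/2)/290 + C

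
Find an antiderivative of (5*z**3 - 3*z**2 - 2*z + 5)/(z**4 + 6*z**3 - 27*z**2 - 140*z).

-log(z)/28 + 109*log(z - 5)/108 - 355*log(z + 4)/108 + 1843*log(z + 7)/252 + C

Factor the denominator: z*(z - 5)*(z + 4)*(z + 7).
Partial-fraction decomposition: 1843/(252*(z + 7)) - 355/(108*(z + 4)) + 109/(108*(z - 5)) - 1/(28*z).
Integrate each term: A/(z−a) contributes A·log|z−a|.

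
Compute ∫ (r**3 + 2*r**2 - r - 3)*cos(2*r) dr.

Use integration by parts with u = r**3 + 2*r**2 - r - 3, dv = cos(2*r) dr, so v = sin(2*r)/2.
Apply parts 3 times (tabular method): alternate signs, differentiate u down to 0, integrate dv up.

r**3*sin(2*r)/2 + r**2*sin(2*r) + 3*r**2*cos(2*r)/4 - 5*r*sin(2*r)/4 + r*cos(2*r) - 2*sin(2*r) - 5*cos(2*r)/8 + C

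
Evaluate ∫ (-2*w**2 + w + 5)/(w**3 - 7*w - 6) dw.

Factor the denominator: (w - 3)*(w + 1)*(w + 2).
Partial-fraction decomposition: -1/(w + 2) - 1/(2*(w + 1)) - 1/(2*(w - 3)).
Integrate each term: A/(w−a) contributes A·log|w−a|.

-log(w + 2) - log(w**2 - 2*w - 3)/2 + C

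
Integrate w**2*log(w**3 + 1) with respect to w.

Let u = w**3 + 1, so du = (3*w**2) dw.
The integral becomes (1/3)·∫ log(u) du; integrate by parts with u′=log(u), dv′=du.

w**3*log(w**3 + 1)/3 - w**3/3 + log(w**3 + 1)/3 + C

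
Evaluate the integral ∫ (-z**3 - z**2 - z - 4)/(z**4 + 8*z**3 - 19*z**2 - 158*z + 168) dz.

-4*log(z - 4)/15 + log(z - 1)/24 + 13*log(z + 6)/5 - 27*log(z + 7)/8 + C

Factor the denominator: (z - 4)*(z - 1)*(z + 6)*(z + 7).
Partial-fraction decomposition: -27/(8*(z + 7)) + 13/(5*(z + 6)) + 1/(24*(z - 1)) - 4/(15*(z - 4)).
Integrate each term: A/(z−a) contributes A·log|z−a|.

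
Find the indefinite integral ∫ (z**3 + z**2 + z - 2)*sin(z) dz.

-z**3*cos(z) + 3*z**2*sin(z) - z**2*cos(z) + 2*z*sin(z) + 5*z*cos(z) - 5*sin(z) + 4*cos(z) + C

Use integration by parts with u = z**3 + z**2 + z - 2, dv = sin(z) dz, so v = -cos(z).
Apply parts 3 times (tabular method): alternate signs, differentiate u down to 0, integrate dv up.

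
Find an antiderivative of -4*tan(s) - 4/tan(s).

Let u = tan(s), so du = (tan(s)**2 + 1) ds.
Rewriting, the integral becomes -4·∫ 1/u du = -4·log(u).
Substituting back, u = tan(s).

-4*log(tan(s)) + C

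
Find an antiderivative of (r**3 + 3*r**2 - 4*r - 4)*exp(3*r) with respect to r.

Use integration by parts with u = r**3 + 3*r**2 - 4*r - 4, dv = exp(3*r) dr, so v = exp(3*r)/3.
Apply parts 3 times (tabular method): alternate signs, differentiate u down to 0, integrate dv up.

(9*r**3 + 18*r**2 - 48*r - 20)*exp(3*r)/27 + C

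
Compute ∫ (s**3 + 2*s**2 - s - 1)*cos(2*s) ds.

s**3*sin(2*s)/2 + s**2*sin(2*s) + 3*s**2*cos(2*s)/4 - 5*s*sin(2*s)/4 + s*cos(2*s) - sin(2*s) - 5*cos(2*s)/8 + C

Use integration by parts with u = s**3 + 2*s**2 - s - 1, dv = cos(2*s) ds, so v = sin(2*s)/2.
Apply parts 3 times (tabular method): alternate signs, differentiate u down to 0, integrate dv up.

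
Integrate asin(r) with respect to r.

Use integration by parts with u = arcsin(r), dv = dr.
Then du = 1/sqrt(-r**2 + 1) dr.

r*asin(r) + sqrt(-r**2 + 1) + C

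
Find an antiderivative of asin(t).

Use integration by parts with u = arcsin(t), dv = dt.
Then du = 1/sqrt(-t**2 + 1) dt.

t*asin(t) + sqrt(-t**2 + 1) + C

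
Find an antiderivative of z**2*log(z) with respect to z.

z**3*log(z)/3 - z**3/9 + C

Use integration by parts with u = log(z), dv = z**2 dz.
Then du = 1/z dz and v = z**3/3.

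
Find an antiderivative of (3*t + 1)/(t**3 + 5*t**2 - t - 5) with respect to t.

Factor the denominator: (t - 1)*(t + 1)*(t + 5).
Partial-fraction decomposition: -7/(12*(t + 5)) + 1/(4*(t + 1)) + 1/(3*(t - 1)).
Integrate each term: A/(t−a) contributes A·log|t−a|.

log(t - 1)/3 + log(t + 1)/4 - 7*log(t + 5)/12 + C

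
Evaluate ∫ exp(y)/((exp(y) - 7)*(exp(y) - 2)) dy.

log(exp(y) - 7)/5 - log(exp(y) - 2)/5 + C

Let u = e^y, du = e^y dy.
The integral becomes ∫ du/((u-2)(u-7)); decompose into partial fractions.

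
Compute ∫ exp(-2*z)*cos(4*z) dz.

exp(-2*z)*sin(4*z)/5 - exp(-2*z)*cos(4*z)/10 + C

Let I denote the integral. Integrate by parts with u = cos(4*z), dv = exp(-2*z) dz, so v = -exp(-2*z)/2: I = -exp(-2*z)*cos(4*z)/2 − 2·∫ exp(-2*z)*sin(4*z) dz.
Apply parts again with u = sin(4*z), dv = exp(-2*z) dz: ∫ exp(-2*z)*sin(4*z) dz = -exp(-2*z)*sin(4*z)/2 + 2·I. Substituting back brings back I: I = exp(-2*z)*sin(4*z) - exp(-2*z)*cos(4*z)/2 − 4·I.
Solving for I: (1 + 4)·I equals the remaining terms, so I = (1/5)·(exp(-2*z)*sin(4*z) - exp(-2*z)*cos(4*z)/2).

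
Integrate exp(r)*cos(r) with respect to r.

exp(r)*sin(r)/2 + exp(r)*cos(r)/2 + C

Let I denote the integral. Integrate by parts with u = cos(r), dv = exp(r) dr, so v = exp(r): I = exp(r)*cos(r) + ∫ exp(r)*sin(r) dr.
Apply parts again with u = sin(r), dv = exp(r) dr: ∫ exp(r)*sin(r) dr = exp(r)*sin(r) − I. Substituting back brings back I: I = exp(r)*sin(r) + exp(r)*cos(r) − I.
Solving for I: (1 + 1)·I equals the remaining terms, so I = (1/2)·(exp(r)*sin(r) + exp(r)*cos(r)).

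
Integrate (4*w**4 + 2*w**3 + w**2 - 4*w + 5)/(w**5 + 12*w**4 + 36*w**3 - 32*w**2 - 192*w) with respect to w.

-5*log(w)/192 + 9*log(w - 2)/64 - 1357*log(w + 4)/64 + 4817*log(w + 6)/192 - 311/(16*w + 64) + C

Factor the denominator: w*(w - 2)*(w + 4)**2*(w + 6).
Partial-fraction decomposition: 4817/(192*(w + 6)) - 1357/(64*(w + 4)) + 311/(16*(w + 4)**2) + 9/(64*(w - 2)) - 5/(192*w).
Integrate each term; A/(w−a) gives A·log|w−a|; A/(w−a)² gives −A/(w−a).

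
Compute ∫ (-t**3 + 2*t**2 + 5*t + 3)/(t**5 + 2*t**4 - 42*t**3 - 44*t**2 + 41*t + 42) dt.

-111*log(t - 6)/3185 - 9*log(t - 1)/160 - 8*log(t + 1)/441 + 409*log(t + 7)/3744 - 1/(84*t + 84) + C

Factor the denominator: (t - 6)*(t - 1)*(t + 1)**2*(t + 7).
Partial-fraction decomposition: 409/(3744*(t + 7)) - 8/(441*(t + 1)) + 1/(84*(t + 1)**2) - 9/(160*(t - 1)) - 111/(3185*(t - 6)).
Integrate each term; A/(t−a) gives A·log|t−a|; A/(t−a)² gives −A/(t−a).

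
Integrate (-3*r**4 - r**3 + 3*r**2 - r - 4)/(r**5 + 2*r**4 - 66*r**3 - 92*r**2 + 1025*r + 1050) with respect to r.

-4006*log(r - 6)/1001 + 967*log(r - 5)/360 - log(r + 1)/504 + 837*log(r + 5)/440 - 3355*log(r + 7)/936 + C

Factor the denominator: (r - 6)*(r - 5)*(r + 1)*(r + 5)*(r + 7).
Partial-fraction decomposition: -3355/(936*(r + 7)) + 837/(440*(r + 5)) - 1/(504*(r + 1)) + 967/(360*(r - 5)) - 4006/(1001*(r - 6)).
Integrate each term: A/(r−a) contributes A·log|r−a|.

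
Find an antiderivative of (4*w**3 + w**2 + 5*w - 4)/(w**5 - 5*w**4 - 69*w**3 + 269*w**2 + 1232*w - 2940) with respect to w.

909*log(w - 7)/8450 + 3*log(w - 2)/100 + log(w + 5)/2 - 431*log(w + 6)/676 - 121/(65*w - 455) + C

Factor the denominator: (w - 7)**2*(w - 2)*(w + 5)*(w + 6).
Partial-fraction decomposition: -431/(676*(w + 6)) + 1/(2*(w + 5)) + 3/(100*(w - 2)) + 909/(8450*(w - 7)) + 121/(65*(w - 7)**2).
Integrate each term; A/(w−a) gives A·log|w−a|; A/(w−a)² gives −A/(w−a).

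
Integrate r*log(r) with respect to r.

r**2*log(r)/2 - r**2/4 + C

Use integration by parts with u = log(r), dv = r dr.
Then du = 1/r dr and v = r**2/2.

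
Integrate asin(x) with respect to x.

Use integration by parts with u = arcsin(x), dv = dx.
Then du = 1/sqrt(-x**2 + 1) dx.

x*asin(x) + sqrt(-x**2 + 1) + C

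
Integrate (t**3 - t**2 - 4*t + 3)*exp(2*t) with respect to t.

Use integration by parts with u = t**3 - t**2 - 4*t + 3, dv = exp(2*t) dt, so v = exp(2*t)/2.
Apply parts 3 times (tabular method): alternate signs, differentiate u down to 0, integrate dv up.

(4*t**3 - 10*t**2 - 6*t + 15)*exp(2*t)/8 + C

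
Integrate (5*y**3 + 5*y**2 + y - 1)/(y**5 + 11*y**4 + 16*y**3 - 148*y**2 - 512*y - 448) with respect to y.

403*log(y - 4)/3168 - 799*log(y + 2)/900 + 245*log(y + 4)/96 - 1478*log(y + 7)/825 - 23/(60*y + 120) + C

Factor the denominator: (y - 4)*(y + 2)**2*(y + 4)*(y + 7).
Partial-fraction decomposition: -1478/(825*(y + 7)) + 245/(96*(y + 4)) - 799/(900*(y + 2)) + 23/(60*(y + 2)**2) + 403/(3168*(y - 4)).
Integrate each term; A/(y−a) gives A·log|y−a|; A/(y−a)² gives −A/(y−a).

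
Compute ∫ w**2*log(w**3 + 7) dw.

Let u = w**3 + 7, so du = (3*w**2) dw.
The integral becomes (1/3)·∫ log(u) du; integrate by parts with u′=log(u), dv′=du.

w**3*log(w**3 + 7)/3 - w**3/3 + 7*log(w**3 + 7)/3 + C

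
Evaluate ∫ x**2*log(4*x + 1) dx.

x**3*log(4*x + 1)/3 - x**3/9 + x**2/24 - x/48 + log(4*x + 1)/192 + C

Use integration by parts with u = log(4*x + 1), dv = x**2 dx.
Then du = 4/(4*x + 1) dx and v = x**3/3.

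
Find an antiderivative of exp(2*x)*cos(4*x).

exp(2*x)*sin(4*x)/5 + exp(2*x)*cos(4*x)/10 + C

Let I denote the integral. Integrate by parts with u = cos(4*x), dv = exp(2*x) dx, so v = exp(2*x)/2: I = exp(2*x)*cos(4*x)/2 + 2·∫ exp(2*x)*sin(4*x) dx.
Apply parts again with u = sin(4*x), dv = exp(2*x) dx: ∫ exp(2*x)*sin(4*x) dx = exp(2*x)*sin(4*x)/2 − 2·I. Substituting back brings back I: I = exp(2*x)*sin(4*x) + exp(2*x)*cos(4*x)/2 − 4·I.
Solving for I: (1 + 4)·I equals the remaining terms, so I = (1/5)·(exp(2*x)*sin(4*x) + exp(2*x)*cos(4*x)/2).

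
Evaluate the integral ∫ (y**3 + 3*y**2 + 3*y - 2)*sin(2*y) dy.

-y**3*cos(2*y)/2 + 3*y**2*sin(2*y)/4 - 3*y**2*cos(2*y)/2 + 3*y*sin(2*y)/2 - 3*y*cos(2*y)/4 + 3*sin(2*y)/8 + 7*cos(2*y)/4 + C

Use integration by parts with u = y**3 + 3*y**2 + 3*y - 2, dv = sin(2*y) dy, so v = -cos(2*y)/2.
Apply parts 3 times (tabular method): alternate signs, differentiate u down to 0, integrate dv up.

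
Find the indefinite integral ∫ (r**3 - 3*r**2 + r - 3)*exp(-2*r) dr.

(-4*r**3 + 6*r**2 + 2*r + 13)*exp(-2*r)/8 + C

Use integration by parts with u = r**3 - 3*r**2 + r - 3, dv = exp(-2*r) dr, so v = -exp(-2*r)/2.
Apply parts 3 times (tabular method): alternate signs, differentiate u down to 0, integrate dv up.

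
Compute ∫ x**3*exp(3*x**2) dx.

(3*x**2 - 1)*exp(3*x**2)/18 + C

Let u = x², du = 2x dx; rewrite as (1/2)∫ u^1·exp(3u) du.
Now integrate by parts 1 time.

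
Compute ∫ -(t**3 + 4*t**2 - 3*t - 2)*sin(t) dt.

Use integration by parts with u = t**3 + 4*t**2 - 3*t - 2, dv = -sin(t) dt, so v = cos(t).
Apply parts 3 times (tabular method): alternate signs, differentiate u down to 0, integrate dv up.

t**3*cos(t) - 3*t**2*sin(t) + 4*t**2*cos(t) - 8*t*sin(t) - 9*t*cos(t) + 9*sin(t) - 10*cos(t) + C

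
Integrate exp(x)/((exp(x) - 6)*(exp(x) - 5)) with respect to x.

log(exp(x) - 6) - log(exp(x) - 5) + C

Let u = e^x, du = e^x dx.
The integral becomes ∫ du/((u-5)(u-6)); decompose into partial fractions.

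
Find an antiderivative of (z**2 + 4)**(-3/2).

z/(4*sqrt(z**2 + 4)) + C

Substitute z = 2·tan(θ), so dz = 2·sec(θ)^2 dθ and the radical becomes sqrt(z**2 + 4) = 2·sec(θ) by the Pythagorean identity.
Integrate the resulting trig expression in θ, then back-substitute tan(θ) = z/2, sec(θ) = sqrt(z**2 + 4)/2 (absorbing any constant into C).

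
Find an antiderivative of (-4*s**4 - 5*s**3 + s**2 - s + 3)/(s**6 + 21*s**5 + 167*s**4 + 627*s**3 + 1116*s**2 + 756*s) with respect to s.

Factor the denominator: s*(s + 2)*(s + 3)**2*(s + 6)*(s + 7).
Partial-fraction decomposition: 783/(56*(s + 7)) - 451/(24*(s + 6)) + 319/(72*(s + 3)) - 29/(6*(s + 3)**2) + 3/(8*(s + 2)) + 1/(252*s).
Integrate each term; A/(s−a) gives A·log|s−a|; A/(s−a)² gives −A/(s−a).

log(s)/252 + 3*log(s + 2)/8 + 319*log(s + 3)/72 - 451*log(s + 6)/24 + 783*log(s + 7)/56 + 29/(6*s + 18) + C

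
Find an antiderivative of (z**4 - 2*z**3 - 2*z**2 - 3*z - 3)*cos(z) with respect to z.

Use integration by parts with u = z**4 - 2*z**3 - 2*z**2 - 3*z - 3, dv = cos(z) dz, so v = sin(z).
Apply parts 4 times (tabular method): alternate signs, differentiate u down to 0, integrate dv up.

z**4*sin(z) - 2*z**3*sin(z) + 4*z**3*cos(z) - 14*z**2*sin(z) - 6*z**2*cos(z) + 9*z*sin(z) - 28*z*cos(z) + 25*sin(z) + 9*cos(z) + C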